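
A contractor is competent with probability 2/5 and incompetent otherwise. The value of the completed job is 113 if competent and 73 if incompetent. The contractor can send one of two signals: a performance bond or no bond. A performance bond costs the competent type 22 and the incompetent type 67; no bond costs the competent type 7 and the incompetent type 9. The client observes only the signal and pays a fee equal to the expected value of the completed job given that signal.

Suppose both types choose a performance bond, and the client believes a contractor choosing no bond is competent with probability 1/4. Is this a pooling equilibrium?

No

On the equilibrium path (bond) the client holds the prior 2/5 and pays 2/5·113 + 3/5·73 = 89. Off-path (no bond) belief 1/4 gives 1/4·113 + 3/4·73 = 83.
Competent: bond gives 89 − 22 = 67; no bond gives 83 − 7 = 76. Deviates. ✗
Incompetent: bond gives 89 − 67 = 22; no bond gives 83 − 9 = 74. Deviates. ✗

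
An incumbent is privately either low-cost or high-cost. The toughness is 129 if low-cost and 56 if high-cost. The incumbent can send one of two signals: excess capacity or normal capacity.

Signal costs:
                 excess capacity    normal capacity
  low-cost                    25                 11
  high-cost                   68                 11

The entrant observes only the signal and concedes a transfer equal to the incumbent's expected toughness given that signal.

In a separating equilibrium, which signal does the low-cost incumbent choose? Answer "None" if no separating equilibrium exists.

None

Try low-cost → excess capacity, high-cost → normal capacity:
  If types separate, excess capacity earns payment 129 and normal capacity earns 56.
  Low-cost: excess capacity gives 129 − 25 = 104; normal capacity gives 56 − 11 = 45. No deviation. ✓
  High-cost: normal capacity gives 56 − 11 = 45; excess capacity gives 129 − 68 = 61. Would deviate. ✗
Try low-cost → normal capacity, high-cost → excess capacity:
  If types separate, normal capacity earns payment 129 and excess capacity earns 56.
  Low-cost: normal capacity gives 129 − 11 = 118; excess capacity gives 56 − 25 = 31. No deviation. ✓
  High-cost: excess capacity gives 56 − 68 = -12; normal capacity gives 129 − 11 = 118. Would deviate. ✗
Neither assignment is incentive-compatible.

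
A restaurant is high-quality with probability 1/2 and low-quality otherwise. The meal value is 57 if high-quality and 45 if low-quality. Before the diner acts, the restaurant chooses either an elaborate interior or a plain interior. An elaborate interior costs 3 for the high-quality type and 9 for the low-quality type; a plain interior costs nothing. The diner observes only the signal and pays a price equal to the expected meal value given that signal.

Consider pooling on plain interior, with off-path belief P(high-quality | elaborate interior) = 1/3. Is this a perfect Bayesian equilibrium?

Yes

At the pooled signal (plain interior) the diner holds the prior 1/2 and pays 1/2·57 + 1/2·45 = 51. Off-path (elaborate interior) belief 1/3 gives 1/3·57 + 2/3·45 = 49.
High-quality: plain interior gives 51 − 0 = 51; elaborate interior gives 49 − 3 = 46. Stays. ✓
Low-quality: plain interior gives 51 − 0 = 51; elaborate interior gives 49 − 9 = 40. Stays. ✓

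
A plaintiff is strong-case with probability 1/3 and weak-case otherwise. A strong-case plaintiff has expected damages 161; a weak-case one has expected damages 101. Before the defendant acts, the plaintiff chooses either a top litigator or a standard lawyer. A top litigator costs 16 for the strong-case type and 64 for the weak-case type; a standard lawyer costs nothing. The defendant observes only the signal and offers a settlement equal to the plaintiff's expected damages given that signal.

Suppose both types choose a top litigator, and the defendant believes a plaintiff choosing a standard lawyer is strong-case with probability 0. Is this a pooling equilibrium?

At the pooled signal (top litigator) the defendant holds the prior 1/3 and pays 1/3·161 + 2/3·101 = 121. Off-path (standard lawyer) belief 0 gives 0·161 + 1·101 = 101.
Strong-case: top litigator gives 121 − 16 = 105; standard lawyer gives 101 − 0 = 101. Stays. ✓
Weak-case: top litigator gives 121 − 64 = 57; standard lawyer gives 101 − 0 = 101. Deviates. ✗

No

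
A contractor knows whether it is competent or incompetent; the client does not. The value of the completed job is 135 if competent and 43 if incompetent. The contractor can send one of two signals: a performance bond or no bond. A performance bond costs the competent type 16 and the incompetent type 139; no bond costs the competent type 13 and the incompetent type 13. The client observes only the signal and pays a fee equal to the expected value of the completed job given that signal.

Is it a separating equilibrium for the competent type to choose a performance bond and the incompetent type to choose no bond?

If types separate, bond earns payment 135 and no bond earns 43.
Competent: bond gives 135 − 16 = 119; no bond gives 43 − 13 = 30. No deviation. ✓
Incompetent: no bond gives 43 − 13 = 30; bond gives 135 − 139 = -4. No deviation. ✓
Both incentive constraints hold.

Yes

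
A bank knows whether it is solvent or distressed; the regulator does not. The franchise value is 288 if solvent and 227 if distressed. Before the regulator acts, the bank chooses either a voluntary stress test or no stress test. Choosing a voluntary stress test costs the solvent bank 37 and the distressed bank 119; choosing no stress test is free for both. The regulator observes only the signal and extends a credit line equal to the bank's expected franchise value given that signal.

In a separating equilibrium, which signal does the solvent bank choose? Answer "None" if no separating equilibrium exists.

stress test

Try solvent → stress test, distressed → no stress test:
  Under separation the regulator infers type exactly: stress test → solvent (pays 288), no stress test → distressed (pays 227).
  Solvent: stress test gives 288 − 37 = 251; no stress test gives 227 − 0 = 227. No deviation. ✓
  Distressed: no stress test gives 227 − 0 = 227; stress test gives 288 − 119 = 169. No deviation. ✓
Both hold — the solvent type sends stress test.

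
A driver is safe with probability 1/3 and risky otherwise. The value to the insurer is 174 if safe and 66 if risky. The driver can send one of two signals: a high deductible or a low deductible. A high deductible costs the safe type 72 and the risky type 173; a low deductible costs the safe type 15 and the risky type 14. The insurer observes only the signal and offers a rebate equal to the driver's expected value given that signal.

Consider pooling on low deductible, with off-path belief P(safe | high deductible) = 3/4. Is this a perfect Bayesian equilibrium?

Yes

At the pooled signal (low deductible) the insurer holds the prior 1/3 and pays 1/3·174 + 2/3·66 = 102. Off-path (high deductible) belief 3/4 gives 3/4·174 + 1/4·66 = 147.
Safe: low deductible gives 102 − 15 = 87; high deductible gives 147 − 72 = 75. Stays. ✓
Risky: low deductible gives 102 − 14 = 88; high deductible gives 147 − 173 = -26. Stays. ✓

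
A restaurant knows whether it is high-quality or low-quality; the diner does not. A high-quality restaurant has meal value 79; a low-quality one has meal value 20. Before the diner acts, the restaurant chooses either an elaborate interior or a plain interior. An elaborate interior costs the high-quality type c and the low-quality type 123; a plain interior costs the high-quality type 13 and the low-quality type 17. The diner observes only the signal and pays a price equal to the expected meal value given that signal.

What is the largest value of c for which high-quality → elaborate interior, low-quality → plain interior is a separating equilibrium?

Under separation: elaborate interior → high-quality (pays 79); plain interior → low-quality (pays 20).
Low-quality: 20 − 17 = 3 ≥ 79 − 123 = -44. Holds regardless of c. ✓
High-quality: 79 − c ≥ 20 − 13, so c ≤ 79 − 7 = 72.

72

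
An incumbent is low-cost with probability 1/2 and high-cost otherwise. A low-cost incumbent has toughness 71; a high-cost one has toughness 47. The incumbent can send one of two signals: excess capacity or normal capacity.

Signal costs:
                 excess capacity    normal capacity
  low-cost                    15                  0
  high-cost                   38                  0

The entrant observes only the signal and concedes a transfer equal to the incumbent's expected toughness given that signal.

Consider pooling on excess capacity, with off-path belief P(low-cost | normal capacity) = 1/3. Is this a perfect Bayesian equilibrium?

No

On the equilibrium path (excess capacity) the entrant holds the prior 1/2 and pays 1/2·71 + 1/2·47 = 59. Off-path (normal capacity) belief 1/3 gives 1/3·71 + 2/3·47 = 55.
Low-cost: excess capacity gives 59 − 15 = 44; normal capacity gives 55 − 0 = 55. Deviates. ✗
High-cost: excess capacity gives 59 − 38 = 21; normal capacity gives 55 − 0 = 55. Deviates. ✗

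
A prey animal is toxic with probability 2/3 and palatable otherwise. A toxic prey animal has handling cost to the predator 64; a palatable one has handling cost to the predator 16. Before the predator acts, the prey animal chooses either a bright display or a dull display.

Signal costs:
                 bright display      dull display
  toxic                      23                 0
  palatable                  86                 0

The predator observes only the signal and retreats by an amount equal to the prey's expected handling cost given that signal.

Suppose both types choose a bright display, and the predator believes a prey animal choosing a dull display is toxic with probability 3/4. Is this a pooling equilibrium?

No

On the equilibrium path (bright display) the predator holds the prior 2/3 and pays 2/3·64 + 1/3·16 = 48. Off-path (dull display) belief 3/4 gives 3/4·64 + 1/4·16 = 52.
Toxic: bright display gives 48 − 23 = 25; dull display gives 52 − 0 = 52. Deviates. ✗
Palatable: bright display gives 48 − 86 = -38; dull display gives 52 − 0 = 52. Deviates. ✗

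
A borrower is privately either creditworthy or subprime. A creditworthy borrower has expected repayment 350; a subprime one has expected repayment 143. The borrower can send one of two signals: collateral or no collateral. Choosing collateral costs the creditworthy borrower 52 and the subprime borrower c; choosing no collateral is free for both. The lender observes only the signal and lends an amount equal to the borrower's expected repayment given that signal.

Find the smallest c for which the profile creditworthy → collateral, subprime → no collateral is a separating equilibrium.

Under separation: collateral → creditworthy (pays 350); no collateral → subprime (pays 143).
Creditworthy: 350 − 52 = 298 ≥ 143 − 0 = 143. Holds regardless of c. ✓
Subprime: 143 − 0 ≥ 350 − c, so c ≥ 350 − 143 = 207.

207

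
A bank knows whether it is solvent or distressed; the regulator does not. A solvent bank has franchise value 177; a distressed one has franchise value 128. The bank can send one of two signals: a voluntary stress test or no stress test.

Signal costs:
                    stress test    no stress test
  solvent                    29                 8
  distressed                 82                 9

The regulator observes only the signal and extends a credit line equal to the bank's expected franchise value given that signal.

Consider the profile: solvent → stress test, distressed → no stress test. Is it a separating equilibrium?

Under separation the regulator infers type exactly: stress test → solvent (pays 177), no stress test → distressed (pays 128).
Solvent: stress test gives 177 − 29 = 148; no stress test gives 128 − 8 = 120. No deviation. ✓
Distressed: no stress test gives 128 − 9 = 119; stress test gives 177 − 82 = 95. No deviation. ✓
Both incentive constraints hold.

Yes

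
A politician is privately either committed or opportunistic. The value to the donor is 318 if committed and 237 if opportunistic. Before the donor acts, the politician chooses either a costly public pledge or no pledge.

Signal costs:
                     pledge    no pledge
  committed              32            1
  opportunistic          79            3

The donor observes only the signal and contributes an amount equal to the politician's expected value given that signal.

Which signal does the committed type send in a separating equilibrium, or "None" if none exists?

Try committed → pledge, opportunistic → no pledge:
  Under separation the donor infers type exactly: pledge → committed (pays 318), no pledge → opportunistic (pays 237).
  Committed: pledge gives 318 − 32 = 286; no pledge gives 237 − 1 = 236. No deviation. ✓
  Opportunistic: no pledge gives 237 − 3 = 234; pledge gives 318 − 79 = 239. Would deviate. ✗
Try committed → no pledge, opportunistic → pledge:
  Under separation the donor infers type exactly: no pledge → committed (pays 318), pledge → opportunistic (pays 237).
  Committed: no pledge gives 318 − 1 = 317; pledge gives 237 − 32 = 205. No deviation. ✓
  Opportunistic: pledge gives 237 − 79 = 158; no pledge gives 318 − 3 = 315. Would deviate. ✗
Neither assignment is incentive-compatible.

None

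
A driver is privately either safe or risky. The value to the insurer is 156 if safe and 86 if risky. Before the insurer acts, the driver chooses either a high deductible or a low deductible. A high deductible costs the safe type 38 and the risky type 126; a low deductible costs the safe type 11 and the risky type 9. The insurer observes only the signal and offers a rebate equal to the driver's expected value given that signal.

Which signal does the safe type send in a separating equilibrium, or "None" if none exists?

Try safe → high deductible, risky → low deductible:
  Under separation the insurer infers type exactly: high deductible → safe (pays 156), low deductible → risky (pays 86).
  Safe: high deductible gives 156 − 38 = 118; low deductible gives 86 − 11 = 75. No deviation. ✓
  Risky: low deductible gives 86 − 9 = 77; high deductible gives 156 − 126 = 30. No deviation. ✓
Both hold — the safe type sends high deductible.

high deductible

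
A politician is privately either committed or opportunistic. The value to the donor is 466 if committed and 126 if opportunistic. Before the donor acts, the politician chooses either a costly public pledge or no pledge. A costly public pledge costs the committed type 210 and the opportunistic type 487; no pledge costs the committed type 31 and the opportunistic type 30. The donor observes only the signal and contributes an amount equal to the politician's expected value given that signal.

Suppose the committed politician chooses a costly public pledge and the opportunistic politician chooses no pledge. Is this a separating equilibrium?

If types separate, pledge earns payment 466 and no pledge earns 126.
Committed: pledge gives 466 − 210 = 256; no pledge gives 126 − 31 = 95. No deviation. ✓
Opportunistic: no pledge gives 126 − 30 = 96; pledge gives 466 − 487 = -21. No deviation. ✓
Neither type gains from mimicking the other.

Yes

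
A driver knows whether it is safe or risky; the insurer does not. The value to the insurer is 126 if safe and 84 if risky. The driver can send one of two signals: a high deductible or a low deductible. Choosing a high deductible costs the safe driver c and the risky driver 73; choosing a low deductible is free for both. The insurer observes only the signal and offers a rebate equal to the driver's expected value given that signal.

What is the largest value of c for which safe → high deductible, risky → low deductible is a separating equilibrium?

Under separation: high deductible → safe (pays 126); low deductible → risky (pays 84).
Risky: 84 − 0 = 84 ≥ 126 − 73 = 53. Holds regardless of c. ✓
Safe: 126 − c ≥ 84 − 0, so c ≤ 126 − 84 = 42.

42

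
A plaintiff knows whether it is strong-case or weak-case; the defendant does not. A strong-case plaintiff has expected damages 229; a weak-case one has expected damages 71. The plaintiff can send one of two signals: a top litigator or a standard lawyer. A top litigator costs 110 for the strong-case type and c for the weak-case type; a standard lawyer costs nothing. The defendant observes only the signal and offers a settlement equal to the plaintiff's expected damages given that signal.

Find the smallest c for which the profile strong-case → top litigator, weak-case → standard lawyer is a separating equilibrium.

Under separation: top litigator → strong-case (pays 229); standard lawyer → weak-case (pays 71).
Strong-case: 229 − 110 = 119 ≥ 71 − 0 = 71. Holds regardless of c. ✓
Weak-case: 71 − 0 ≥ 229 − c, so c ≥ 229 − 71 = 158.

158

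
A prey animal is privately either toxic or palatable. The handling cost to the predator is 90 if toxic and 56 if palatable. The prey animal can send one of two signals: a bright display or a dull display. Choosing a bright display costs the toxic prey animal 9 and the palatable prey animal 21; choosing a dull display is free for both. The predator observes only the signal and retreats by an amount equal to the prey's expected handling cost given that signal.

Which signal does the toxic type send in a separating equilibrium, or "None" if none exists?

None

Try toxic → bright display, palatable → dull display:
  Under separation the predator infers type exactly: bright display → toxic (pays 90), dull display → palatable (pays 56).
  Toxic: bright display gives 90 − 9 = 81; dull display gives 56 − 0 = 56. No deviation. ✓
  Palatable: dull display gives 56 − 0 = 56; bright display gives 90 − 21 = 69. Would deviate. ✗
Try toxic → dull display, palatable → bright display:
  Under separation the predator infers type exactly: dull display → toxic (pays 90), bright display → palatable (pays 56).
  Toxic: dull display gives 90 − 0 = 90; bright display gives 56 − 9 = 47. No deviation. ✓
  Palatable: bright display gives 56 − 21 = 35; dull display gives 90 − 0 = 90. Would deviate. ✗
Neither assignment is incentive-compatible.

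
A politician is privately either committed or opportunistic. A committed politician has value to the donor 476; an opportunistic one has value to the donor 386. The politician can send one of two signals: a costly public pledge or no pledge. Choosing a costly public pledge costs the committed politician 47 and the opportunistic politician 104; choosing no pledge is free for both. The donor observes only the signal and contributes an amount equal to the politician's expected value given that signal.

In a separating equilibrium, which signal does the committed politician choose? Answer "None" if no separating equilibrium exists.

Try committed → pledge, opportunistic → no pledge:
  Under separation the donor infers type exactly: pledge → committed (pays 476), no pledge → opportunistic (pays 386).
  Committed: pledge gives 476 − 47 = 429; no pledge gives 386 − 0 = 386. No deviation. ✓
  Opportunistic: no pledge gives 386 − 0 = 386; pledge gives 476 − 104 = 372. No deviation. ✓
Both hold — the committed type sends pledge.

pledge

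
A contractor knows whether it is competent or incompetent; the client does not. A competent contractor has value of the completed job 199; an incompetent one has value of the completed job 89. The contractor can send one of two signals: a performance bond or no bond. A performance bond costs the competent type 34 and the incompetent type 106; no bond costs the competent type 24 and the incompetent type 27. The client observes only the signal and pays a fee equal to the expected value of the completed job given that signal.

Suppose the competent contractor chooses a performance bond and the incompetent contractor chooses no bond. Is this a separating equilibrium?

No

If types separate, bond earns payment 199 and no bond earns 89.
Competent: bond gives 199 − 34 = 165; no bond gives 89 − 24 = 65. No deviation. ✓
Incompetent: no bond gives 89 − 27 = 62; bond gives 199 − 106 = 93. Would deviate. ✗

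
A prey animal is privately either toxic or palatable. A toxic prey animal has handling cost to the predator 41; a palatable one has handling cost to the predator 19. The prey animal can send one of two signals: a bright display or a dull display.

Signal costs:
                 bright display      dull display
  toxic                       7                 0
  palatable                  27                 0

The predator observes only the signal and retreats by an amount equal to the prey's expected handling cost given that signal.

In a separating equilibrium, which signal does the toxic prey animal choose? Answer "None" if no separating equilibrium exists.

bright display

Try toxic → bright display, palatable → dull display:
  If types separate, bright display earns payment 41 and dull display earns 19.
  Toxic: bright display gives 41 − 7 = 34; dull display gives 19 − 0 = 19. No deviation. ✓
  Palatable: dull display gives 19 − 0 = 19; bright display gives 41 − 27 = 14. No deviation. ✓
Both hold — the toxic type sends bright display.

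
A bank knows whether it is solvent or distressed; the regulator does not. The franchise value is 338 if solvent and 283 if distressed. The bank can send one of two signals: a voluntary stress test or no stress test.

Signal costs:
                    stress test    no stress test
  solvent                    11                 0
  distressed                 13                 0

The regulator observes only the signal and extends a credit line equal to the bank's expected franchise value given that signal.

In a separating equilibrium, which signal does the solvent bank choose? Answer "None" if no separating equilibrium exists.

None

Try solvent → stress test, distressed → no stress test:
  Under separation the regulator infers type exactly: stress test → solvent (pays 338), no stress test → distressed (pays 283).
  Solvent: stress test gives 338 − 11 = 327; no stress test gives 283 − 0 = 283. No deviation. ✓
  Distressed: no stress test gives 283 − 0 = 283; stress test gives 338 − 13 = 325. Would deviate. ✗
Try solvent → no stress test, distressed → stress test:
  Under separation the regulator infers type exactly: no stress test → solvent (pays 338), stress test → distressed (pays 283).
  Solvent: no stress test gives 338 − 0 = 338; stress test gives 283 − 11 = 272. No deviation. ✓
  Distressed: stress test gives 283 − 13 = 270; no stress test gives 338 − 0 = 338. Would deviate. ✗
Neither assignment is incentive-compatible.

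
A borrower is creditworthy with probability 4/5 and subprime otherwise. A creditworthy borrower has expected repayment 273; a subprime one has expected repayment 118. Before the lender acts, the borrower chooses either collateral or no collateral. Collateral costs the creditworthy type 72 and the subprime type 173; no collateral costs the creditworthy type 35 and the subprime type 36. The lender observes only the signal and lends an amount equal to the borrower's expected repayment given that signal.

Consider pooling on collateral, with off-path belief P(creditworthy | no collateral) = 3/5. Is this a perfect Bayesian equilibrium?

At the pooled signal (collateral) the lender holds the prior 4/5 and pays 4/5·273 + 1/5·118 = 242. Off-path (no collateral) belief 3/5 gives 3/5·273 + 2/5·118 = 211.
Creditworthy: collateral gives 242 − 72 = 170; no collateral gives 211 − 35 = 176. Deviates. ✗
Subprime: collateral gives 242 − 173 = 69; no collateral gives 211 − 36 = 175. Deviates. ✗

No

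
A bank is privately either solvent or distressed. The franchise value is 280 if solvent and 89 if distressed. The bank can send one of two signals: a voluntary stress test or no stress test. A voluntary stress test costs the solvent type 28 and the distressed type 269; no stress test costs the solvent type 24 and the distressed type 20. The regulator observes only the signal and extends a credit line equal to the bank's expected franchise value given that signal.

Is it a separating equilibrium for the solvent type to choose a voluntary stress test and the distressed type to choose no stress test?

Yes

If types separate, stress test earns payment 280 and no stress test earns 89.
Solvent: stress test gives 280 − 28 = 252; no stress test gives 89 − 24 = 65. No deviation. ✓
Distressed: no stress test gives 89 − 20 = 69; stress test gives 280 − 269 = 11. No deviation. ✓
Neither type gains from mimicking the other.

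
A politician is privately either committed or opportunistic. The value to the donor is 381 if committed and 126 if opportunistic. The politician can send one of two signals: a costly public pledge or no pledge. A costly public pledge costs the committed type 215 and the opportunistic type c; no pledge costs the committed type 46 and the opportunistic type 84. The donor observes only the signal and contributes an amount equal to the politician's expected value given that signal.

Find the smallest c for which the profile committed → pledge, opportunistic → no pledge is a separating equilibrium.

339

Under separation: pledge → committed (pays 381); no pledge → opportunistic (pays 126).
Committed: 381 − 215 = 166 ≥ 126 − 46 = 80. Holds regardless of c. ✓
Opportunistic: 126 − 84 ≥ 381 − c, so c ≥ 381 − 42 = 339.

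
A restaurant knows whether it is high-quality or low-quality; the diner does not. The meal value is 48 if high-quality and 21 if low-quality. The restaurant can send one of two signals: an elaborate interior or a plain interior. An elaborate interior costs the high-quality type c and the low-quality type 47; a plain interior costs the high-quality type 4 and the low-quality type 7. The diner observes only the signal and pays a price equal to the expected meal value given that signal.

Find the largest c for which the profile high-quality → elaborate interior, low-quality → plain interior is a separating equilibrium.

31

Under separation: elaborate interior → high-quality (pays 48); plain interior → low-quality (pays 21).
Low-quality: 21 − 7 = 14 ≥ 48 − 47 = 1. Holds regardless of c. ✓
High-quality: 48 − c ≥ 21 − 4, so c ≤ 48 − 17 = 31.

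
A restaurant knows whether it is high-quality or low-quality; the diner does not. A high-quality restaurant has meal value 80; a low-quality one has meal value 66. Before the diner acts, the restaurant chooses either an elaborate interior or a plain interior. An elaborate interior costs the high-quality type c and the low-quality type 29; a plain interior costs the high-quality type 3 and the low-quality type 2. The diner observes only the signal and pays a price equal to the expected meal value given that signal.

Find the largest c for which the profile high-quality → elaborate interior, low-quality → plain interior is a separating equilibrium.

17

Under separation: elaborate interior → high-quality (pays 80); plain interior → low-quality (pays 66).
Low-quality: 66 − 2 = 64 ≥ 80 − 29 = 51. Holds regardless of c. ✓
High-quality: 80 − c ≥ 66 − 3, so c ≤ 80 − 63 = 17.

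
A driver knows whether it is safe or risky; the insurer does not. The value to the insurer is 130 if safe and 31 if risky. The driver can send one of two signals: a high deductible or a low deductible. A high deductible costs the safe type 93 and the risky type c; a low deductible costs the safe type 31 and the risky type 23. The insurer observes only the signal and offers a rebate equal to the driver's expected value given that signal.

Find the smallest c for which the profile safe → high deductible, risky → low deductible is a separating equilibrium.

Under separation: high deductible → safe (pays 130); low deductible → risky (pays 31).
Safe: 130 − 93 = 37 ≥ 31 − 31 = 0. Holds regardless of c. ✓
Risky: 31 − 23 ≥ 130 − c, so c ≥ 130 − 8 = 122.

122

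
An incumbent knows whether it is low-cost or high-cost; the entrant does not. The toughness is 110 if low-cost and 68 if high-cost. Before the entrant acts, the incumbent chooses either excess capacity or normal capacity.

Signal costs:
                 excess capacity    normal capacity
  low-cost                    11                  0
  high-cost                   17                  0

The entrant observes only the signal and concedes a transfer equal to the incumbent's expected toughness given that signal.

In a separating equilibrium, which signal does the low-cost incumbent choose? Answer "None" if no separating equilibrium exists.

None

Try low-cost → excess capacity, high-cost → normal capacity:
  If types separate, excess capacity earns payment 110 and normal capacity earns 68.
  Low-cost: excess capacity gives 110 − 11 = 99; normal capacity gives 68 − 0 = 68. No deviation. ✓
  High-cost: normal capacity gives 68 − 0 = 68; excess capacity gives 110 − 17 = 93. Would deviate. ✗
Try low-cost → normal capacity, high-cost → excess capacity:
  If types separate, normal capacity earns payment 110 and excess capacity earns 68.
  Low-cost: normal capacity gives 110 − 0 = 110; excess capacity gives 68 − 11 = 57. No deviation. ✓
  High-cost: excess capacity gives 68 − 17 = 51; normal capacity gives 110 − 0 = 110. Would deviate. ✗
Neither assignment is incentive-compatible.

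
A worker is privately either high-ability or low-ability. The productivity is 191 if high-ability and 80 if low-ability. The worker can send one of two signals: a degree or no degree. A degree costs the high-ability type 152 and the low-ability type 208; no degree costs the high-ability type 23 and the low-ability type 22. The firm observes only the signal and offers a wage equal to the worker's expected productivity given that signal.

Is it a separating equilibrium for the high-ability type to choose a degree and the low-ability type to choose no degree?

No

If types separate, degree earns payment 191 and no degree earns 80.
High-ability: degree gives 191 − 152 = 39; no degree gives 80 − 23 = 57. Would deviate. ✗
Low-ability: no degree gives 80 − 22 = 58; degree gives 191 − 208 = -17. No deviation. ✓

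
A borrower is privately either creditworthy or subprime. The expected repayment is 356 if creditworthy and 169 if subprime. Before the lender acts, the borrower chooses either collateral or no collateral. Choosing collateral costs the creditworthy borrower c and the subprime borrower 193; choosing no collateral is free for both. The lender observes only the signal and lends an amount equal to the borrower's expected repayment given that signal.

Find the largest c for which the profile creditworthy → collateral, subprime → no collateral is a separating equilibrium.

Under separation: collateral → creditworthy (pays 356); no collateral → subprime (pays 169).
Subprime: 169 − 0 = 169 ≥ 356 − 193 = 163. Holds regardless of c. ✓
Creditworthy: 356 − c ≥ 169 − 0, so c ≤ 356 − 169 = 187.

187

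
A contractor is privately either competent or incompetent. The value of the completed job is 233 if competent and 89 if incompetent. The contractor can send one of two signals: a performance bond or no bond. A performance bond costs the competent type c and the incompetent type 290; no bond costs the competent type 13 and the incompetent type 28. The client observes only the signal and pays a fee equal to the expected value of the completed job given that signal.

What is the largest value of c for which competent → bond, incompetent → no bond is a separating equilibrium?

157

Under separation: bond → competent (pays 233); no bond → incompetent (pays 89).
Incompetent: 89 − 28 = 61 ≥ 233 − 290 = -57. Holds regardless of c. ✓
Competent: 233 − c ≥ 89 − 13, so c ≤ 233 − 76 = 157.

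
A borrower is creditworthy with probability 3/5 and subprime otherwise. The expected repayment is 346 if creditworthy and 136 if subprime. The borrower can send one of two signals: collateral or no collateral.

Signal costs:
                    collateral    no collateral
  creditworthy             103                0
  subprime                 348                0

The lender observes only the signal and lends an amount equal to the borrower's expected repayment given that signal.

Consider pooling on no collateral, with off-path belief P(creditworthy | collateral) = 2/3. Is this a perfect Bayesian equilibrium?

At the pooled signal (no collateral) the lender holds the prior 3/5 and pays 3/5·346 + 2/5·136 = 262. Off-path (collateral) belief 2/3 gives 2/3·346 + 1/3·136 = 276.
Creditworthy: no collateral gives 262 − 0 = 262; collateral gives 276 − 103 = 173. Stays. ✓
Subprime: no collateral gives 262 − 0 = 262; collateral gives 276 − 348 = -72. Stays. ✓

Yes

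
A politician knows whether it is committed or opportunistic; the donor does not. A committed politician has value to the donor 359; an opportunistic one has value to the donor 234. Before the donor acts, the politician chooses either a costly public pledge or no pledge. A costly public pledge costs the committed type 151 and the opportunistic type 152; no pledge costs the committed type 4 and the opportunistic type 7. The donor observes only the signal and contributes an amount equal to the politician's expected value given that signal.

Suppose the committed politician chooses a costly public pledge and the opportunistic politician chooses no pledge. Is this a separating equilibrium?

Under separation the donor infers type exactly: pledge → committed (pays 359), no pledge → opportunistic (pays 234).
Committed: pledge gives 359 − 151 = 208; no pledge gives 234 − 4 = 230. Would deviate. ✗
Opportunistic: no pledge gives 234 − 7 = 227; pledge gives 359 − 152 = 207. No deviation. ✓

No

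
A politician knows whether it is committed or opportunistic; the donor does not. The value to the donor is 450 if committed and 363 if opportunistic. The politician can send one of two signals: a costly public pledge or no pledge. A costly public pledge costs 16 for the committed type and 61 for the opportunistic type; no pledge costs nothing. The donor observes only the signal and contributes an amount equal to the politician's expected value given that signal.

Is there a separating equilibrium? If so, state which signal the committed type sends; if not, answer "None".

Try committed → pledge, opportunistic → no pledge:
  Under separation the donor infers type exactly: pledge → committed (pays 450), no pledge → opportunistic (pays 363).
  Committed: pledge gives 450 − 16 = 434; no pledge gives 363 − 0 = 363. No deviation. ✓
  Opportunistic: no pledge gives 363 − 0 = 363; pledge gives 450 − 61 = 389. Would deviate. ✗
Try committed → no pledge, opportunistic → pledge:
  Under separation the donor infers type exactly: no pledge → committed (pays 450), pledge → opportunistic (pays 363).
  Committed: no pledge gives 450 − 0 = 450; pledge gives 363 − 16 = 347. No deviation. ✓
  Opportunistic: pledge gives 363 − 61 = 302; no pledge gives 450 − 0 = 450. Would deviate. ✗
Neither assignment is incentive-compatible.

None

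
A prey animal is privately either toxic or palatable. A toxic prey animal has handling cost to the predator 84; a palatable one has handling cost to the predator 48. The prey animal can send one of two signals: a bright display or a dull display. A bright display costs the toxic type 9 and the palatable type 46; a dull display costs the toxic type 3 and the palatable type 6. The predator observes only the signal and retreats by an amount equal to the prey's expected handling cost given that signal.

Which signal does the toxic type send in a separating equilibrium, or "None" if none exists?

bright display

Try toxic → bright display, palatable → dull display:
  If types separate, bright display earns payment 84 and dull display earns 48.
  Toxic: bright display gives 84 − 9 = 75; dull display gives 48 − 3 = 45. No deviation. ✓
  Palatable: dull display gives 48 − 6 = 42; bright display gives 84 − 46 = 38. No deviation. ✓
Both hold — the toxic type sends bright display.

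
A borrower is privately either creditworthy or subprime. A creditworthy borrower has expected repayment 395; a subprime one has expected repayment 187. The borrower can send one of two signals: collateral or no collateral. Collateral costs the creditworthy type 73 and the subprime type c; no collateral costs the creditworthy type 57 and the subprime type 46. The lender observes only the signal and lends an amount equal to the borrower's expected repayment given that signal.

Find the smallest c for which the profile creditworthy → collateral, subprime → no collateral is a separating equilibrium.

Under separation: collateral → creditworthy (pays 395); no collateral → subprime (pays 187).
Creditworthy: 395 − 73 = 322 ≥ 187 − 57 = 130. Holds regardless of c. ✓
Subprime: 187 − 46 ≥ 395 − c, so c ≥ 395 − 141 = 254.

254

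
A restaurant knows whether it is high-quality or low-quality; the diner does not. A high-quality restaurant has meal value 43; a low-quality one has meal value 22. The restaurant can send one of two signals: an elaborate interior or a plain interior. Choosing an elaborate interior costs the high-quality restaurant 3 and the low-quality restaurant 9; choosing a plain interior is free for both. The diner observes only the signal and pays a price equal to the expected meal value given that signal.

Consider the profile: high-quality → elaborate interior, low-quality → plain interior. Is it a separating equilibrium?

If types separate, elaborate interior earns payment 43 and plain interior earns 22.
High-quality: elaborate interior gives 43 − 3 = 40; plain interior gives 22 − 0 = 22. No deviation. ✓
Low-quality: plain interior gives 22 − 0 = 22; elaborate interior gives 43 − 9 = 34. Would deviate. ✗

No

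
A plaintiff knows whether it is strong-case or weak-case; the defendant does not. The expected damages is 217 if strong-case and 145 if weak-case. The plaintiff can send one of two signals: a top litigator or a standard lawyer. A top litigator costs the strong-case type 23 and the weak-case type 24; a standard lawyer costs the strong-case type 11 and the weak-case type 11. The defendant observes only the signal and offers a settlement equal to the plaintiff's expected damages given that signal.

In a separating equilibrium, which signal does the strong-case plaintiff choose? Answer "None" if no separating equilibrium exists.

Try strong-case → top litigator, weak-case → standard lawyer:
  Under separation the defendant infers type exactly: top litigator → strong-case (pays 217), standard lawyer → weak-case (pays 145).
  Strong-case: top litigator gives 217 − 23 = 194; standard lawyer gives 145 − 11 = 134. No deviation. ✓
  Weak-case: standard lawyer gives 145 − 11 = 134; top litigator gives 217 − 24 = 193. Would deviate. ✗
Try strong-case → standard lawyer, weak-case → top litigator:
  Under separation the defendant infers type exactly: standard lawyer → strong-case (pays 217), top litigator → weak-case (pays 145).
  Strong-case: standard lawyer gives 217 − 11 = 206; top litigator gives 145 − 23 = 122. No deviation. ✓
  Weak-case: top litigator gives 145 − 24 = 121; standard lawyer gives 217 − 11 = 206. Would deviate. ✗
Neither assignment is incentive-compatible.

None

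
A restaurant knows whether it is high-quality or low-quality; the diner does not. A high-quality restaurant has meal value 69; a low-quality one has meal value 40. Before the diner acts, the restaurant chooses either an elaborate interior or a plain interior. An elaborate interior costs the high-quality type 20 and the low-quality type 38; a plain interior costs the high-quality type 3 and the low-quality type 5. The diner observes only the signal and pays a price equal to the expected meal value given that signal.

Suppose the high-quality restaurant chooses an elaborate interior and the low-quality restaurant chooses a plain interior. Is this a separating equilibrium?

Under separation the diner infers type exactly: elaborate interior → high-quality (pays 69), plain interior → low-quality (pays 40).
High-quality: elaborate interior gives 69 − 20 = 49; plain interior gives 40 − 3 = 37. No deviation. ✓
Low-quality: plain interior gives 40 − 5 = 35; elaborate interior gives 69 − 38 = 31. No deviation. ✓
Neither type gains from mimicking the other.

Yes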